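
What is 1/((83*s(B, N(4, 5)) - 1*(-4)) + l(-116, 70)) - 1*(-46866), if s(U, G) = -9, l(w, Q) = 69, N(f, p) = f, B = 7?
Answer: 31587683/674 ≈ 46866.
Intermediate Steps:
1/((83*s(B, N(4, 5)) - 1*(-4)) + l(-116, 70)) - 1*(-46866) = 1/((83*(-9) - 1*(-4)) + 69) - 1*(-46866) = 1/((-747 + 4) + 69) + 46866 = 1/(-743 + 69) + 46866 = 1/(-674) + 46866 = -1/674 + 46866 = 31587683/674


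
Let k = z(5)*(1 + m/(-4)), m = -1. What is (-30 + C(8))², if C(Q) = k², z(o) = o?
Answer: 21025/256 ≈ 82.129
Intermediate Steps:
k = 25/4 (k = 5*(1 - 1/(-4)) = 5*(1 - 1*(-¼)) = 5*(1 + ¼) = 5*(5/4) = 25/4 ≈ 6.2500)
C(Q) = 625/16 (C(Q) = (25/4)² = 625/16)
(-30 + C(8))² = (-30 + 625/16)² = (145/16)² = 21025/256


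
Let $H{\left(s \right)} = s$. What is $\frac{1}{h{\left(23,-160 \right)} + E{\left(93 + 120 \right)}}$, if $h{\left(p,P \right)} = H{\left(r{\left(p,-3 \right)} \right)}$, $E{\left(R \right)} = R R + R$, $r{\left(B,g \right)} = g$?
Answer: $\frac{1}{45579} \approx 2.194 \cdot 10^{-5}$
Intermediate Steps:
$E{\left(R \right)} = R + R^{2}$ ($E{\left(R \right)} = R^{2} + R = R + R^{2}$)
$h{\left(p,P \right)} = -3$
$\frac{1}{h{\left(23,-160 \right)} + E{\left(93 + 120 \right)}} = \frac{1}{-3 + \left(93 + 120\right) \left(1 + \left(93 + 120\right)\right)} = \frac{1}{-3 + 213 \left(1 + 213\right)} = \frac{1}{-3 + 213 \cdot 214} = \frac{1}{-3 + 45582} = \frac{1}{45579}$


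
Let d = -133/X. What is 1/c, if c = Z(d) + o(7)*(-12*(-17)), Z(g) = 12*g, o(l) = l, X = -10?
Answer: 5/7938 ≈ 0.00062988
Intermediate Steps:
d = 133/10 (d = -133/(-10) = -133*(-1/10) = 133/10 ≈ 13.300)
c = 7938/5 (c = 12*(133/10) + 7*(-12*(-17)) = 798/5 + 7*204 = 798/5 + 1428 = 7938/5 ≈ 1587.6)
1/c = 1/(7938/5) = 5/7938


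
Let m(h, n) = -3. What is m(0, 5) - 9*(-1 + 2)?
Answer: -12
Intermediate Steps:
m(0, 5) - 9*(-1 + 2) = -3 - 9*(-1 + 2) = -3 - 9*1 = -3 - 9 = -12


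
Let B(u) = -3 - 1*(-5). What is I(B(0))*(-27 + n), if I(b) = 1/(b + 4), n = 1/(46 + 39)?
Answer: -1147/255 ≈ -4.4980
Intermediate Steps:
B(u) = 2 (B(u) = -3 + 5 = 2)
n = 1/85 ≈ 0.011765
I(b) = 1/(4 + b)
I(B(0))*(-27 + n) = (-27 + 1/85)/(4 + 2) = -2294/85/6 = (⅙)*(-2294/85) = -1147/255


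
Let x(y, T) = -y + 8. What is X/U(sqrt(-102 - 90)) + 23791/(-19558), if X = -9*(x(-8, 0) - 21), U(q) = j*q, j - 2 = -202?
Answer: -23791/19558 + 3*I*sqrt(3)/320 ≈ -1.2164 + 0.016238*I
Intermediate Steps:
j = -200 (j = 2 - 202 = -200)
x(y, T) = 8 - y
U(q) = -200*q
X = 45 (X = -9*((8 - 1*(-8)) - 21) = -9*((8 + 8) - 21) = -9*(16 - 21) = -9*(-5) = 45)
X/U(sqrt(-102 - 90)) + 23791/(-19558) = 45/((-200*sqrt(-102 - 90))) + 23791/(-19558) = 45/((-1600*I*sqrt(3))) + 23791*(-1/19558) = 45/((-1600*I*sqrt(3))) - 23791/19558 = 45*(I*sqrt(3)/4800) - 23791/19558 = 3*I*sqrt(3)/320 - 23791/19558 = -23791/19558 + 3*I*sqrt(3)/320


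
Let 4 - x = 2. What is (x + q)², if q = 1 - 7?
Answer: 16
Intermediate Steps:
x = 2 (x = 4 - 1*2 = 4 - 2 = 2)
q = -6
(x + q)² = (2 - 6)² = (-4)² = 16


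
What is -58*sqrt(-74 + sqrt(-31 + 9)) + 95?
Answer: 95 - 58*sqrt(-74 + I*sqrt(22)) ≈ 79.196 - 499.19*I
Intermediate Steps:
-58*sqrt(-74 + sqrt(-31 + 9)) + 95 = -58*sqrt(-74 + sqrt(-22)) + 95 = -58*sqrt(-74 + I*sqrt(22)) + 95 = 95 - 58*sqrt(-74 + I*sqrt(22))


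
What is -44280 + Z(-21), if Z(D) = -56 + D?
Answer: -44357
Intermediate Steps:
-44280 + Z(-21) = -44280 + (-56 - 21) = -44280 - 77 = -44357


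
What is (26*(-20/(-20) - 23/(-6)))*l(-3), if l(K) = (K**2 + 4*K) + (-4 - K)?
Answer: -1508/3 ≈ -502.67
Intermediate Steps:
l(K) = -4 + K**2 + 3*K
(26*(-20/(-20) - 23/(-6)))*l(-3) = (26*(-20/(-20) - 23/(-6)))*(-4 + (-3)**2 + 3*(-3)) = (26*(-20*(-1/20) - 23*(-1/6)))*(-4 + 9 - 9) = (26*(1 + 23/6))*(-4) = (26*(29/6))*(-4) = (377/3)*(-4) = -1508/3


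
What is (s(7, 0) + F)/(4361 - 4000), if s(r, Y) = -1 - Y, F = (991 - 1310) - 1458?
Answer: -1778/361 ≈ -4.9252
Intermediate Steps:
F = -1777 (F = -319 - 1458 = -1777)
(s(7, 0) + F)/(4361 - 4000) = ((-1 - 1*0) - 1777)/(4361 - 4000) = ((-1 + 0) - 1777)/361 = (-1 - 1777)*(1/361) = -1778*1/361 = -1778/361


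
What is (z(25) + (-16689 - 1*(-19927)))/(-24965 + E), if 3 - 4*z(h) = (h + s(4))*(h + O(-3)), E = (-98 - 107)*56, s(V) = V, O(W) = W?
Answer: -12317/145780 ≈ -0.084490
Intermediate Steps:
E = -11480 (E = -205*56 = -11480)
z(h) = ¾ - (-3 + h)*(4 + h)/4 (z(h) = ¾ - (h + 4)*(h - 3)/4 = ¾ - (4 + h)*(-3 + h)/4 = ¾ - (-3 + h)*(4 + h)/4)
(z(25) + (-16689 - 1*(-19927)))/(-24965 + E) = ((15/4 - ¼*25 - ¼*25²) + (-16689 - 1*(-19927)))/(-24965 - 11480) = ((15/4 - 25/4 - ¼*625) + (-16689 + 19927))/(-36445) = ((15/4 - 25/4 - 625/4) + 3238)*(-1/36445) = (-635/4 + 3238)*(-1/36445) = (12317/4)*(-1/36445) = -12317/145780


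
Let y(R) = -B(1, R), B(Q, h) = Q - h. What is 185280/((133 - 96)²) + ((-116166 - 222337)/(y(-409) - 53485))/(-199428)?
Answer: 1991420855866193/14714247550140 ≈ 135.34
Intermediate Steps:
y(R) = -1 + R (y(R) = -(1 - R) = -1 + R)
185280/((133 - 96)²) + ((-116166 - 222337)/(y(-409) - 53485))/(-199428) = 185280/((133 - 96)²) + ((-116166 - 222337)/((-1 - 409) - 53485))/(-199428) = 185280/(37²) - 338503/(-410 - 53485)*(-1/199428) = 185280/1369 - 338503/(-53895)*(-1/199428) = 185280*(1/1369) - 338503*(-1/53895)*(-1/199428) = 185280/1369 + (338503/53895)*(-1/199428) = 185280/1369 - 338503/10748172060 = 1991420855866193/14714247550140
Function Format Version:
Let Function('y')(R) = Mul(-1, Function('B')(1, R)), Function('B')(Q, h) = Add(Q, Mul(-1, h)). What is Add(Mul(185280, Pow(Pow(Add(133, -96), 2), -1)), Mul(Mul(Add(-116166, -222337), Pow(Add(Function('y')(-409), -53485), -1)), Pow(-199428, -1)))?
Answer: Rational(1991420855866193, 14714247550140) ≈ 135.34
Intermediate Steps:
Function('y')(R) = Add(-1, R) (Function('y')(R) = Mul(-1, Add(1, Mul(-1, R))) = Add(-1, R))
Add(Mul(185280, Pow(Pow(Add(133, -96), 2), -1)), Mul(Mul(Add(-116166, -222337), Pow(Add(Function('y')(-409), -53485), -1)), Pow(-199428, -1))) = Add(Mul(185280, Pow(Pow(Add(133, -96), 2), -1)), Mul(Mul(Add(-116166, -222337), Pow(Add(Add(-1, -409), -53485), -1)), Pow(-199428, -1))) = Add(Mul(185280, Pow(Pow(37, 2), -1)), Mul(Mul(-338503, Pow(Add(-410, -53485), -1)), Rational(-1, 199428))) = Add(Mul(185280, Pow(1369, -1)), Mul(Mul(-338503, Pow(-53895, -1)), Rational(-1, 199428))) = Add(Mul(185280, Rational(1, 1369)), Mul(Mul(-338503, Rational(-1, 53895)), Rational(-1, 199428))) = Add(Rational(185280, 1369), Mul(Rational(338503, 53895), Rational(-1, 199428))) = Add(Rational(185280, 1369), Rational(-338503, 10748172060)) = Rational(1991420855866193, 14714247550140)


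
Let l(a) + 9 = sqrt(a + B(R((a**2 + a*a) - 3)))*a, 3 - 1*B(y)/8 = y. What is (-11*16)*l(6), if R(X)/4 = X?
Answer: 1584 - 34848*I*sqrt(2) ≈ 1584.0 - 49283.0*I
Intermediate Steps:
R(X) = 4*X
B(y) = 24 - 8*y
l(a) = -9 + a*sqrt(120 + a - 64*a**2) (l(a) = -9 + sqrt(a + (24 - 32*((a**2 + a*a) - 3)))*a = -9 + sqrt(a + (24 - 32*((a**2 + a**2) - 3)))*a = -9 + sqrt(a + (24 - 32*(2*a**2 - 3)))*a = -9 + sqrt(a + (24 - 32*(-3 + 2*a**2)))*a = -9 + sqrt(a + (24 - 8*(-12 + 8*a**2)))*a = -9 + sqrt(a + (24 + (96 - 64*a**2)))*a = -9 + sqrt(a + (120 - 64*a**2))*a = -9 + sqrt(120 + a - 64*a**2)*a = -9 + a*sqrt(120 + a - 64*a**2))
(-11*16)*l(6) = (-11*16)*(-9 + 6*sqrt(120 + 6 - 64*6**2)) = -176*(-9 + 6*sqrt(120 + 6 - 64*36)) = -176*(-9 + 6*sqrt(120 + 6 - 2304)) = -176*(-9 + 6*sqrt(-2178)) = -176*(-9 + 6*(33*I*sqrt(2))) = -176*(-9 + 198*I*sqrt(2)) = 1584 - 34848*I*sqrt(2)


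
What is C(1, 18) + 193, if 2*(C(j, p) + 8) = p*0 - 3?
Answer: 367/2 ≈ 183.50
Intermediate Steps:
C(j, p) = -19/2 (C(j, p) = -8 + (p*0 - 3)/2 = -8 + (0 - 3)/2 = -8 + (½)*(-3) = -8 - 3/2 = -19/2)
C(1, 18) + 193 = -19/2 + 193 = 367/2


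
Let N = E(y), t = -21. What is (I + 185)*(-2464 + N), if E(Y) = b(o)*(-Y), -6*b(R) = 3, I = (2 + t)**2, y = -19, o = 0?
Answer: -1350531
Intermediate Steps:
I = 361 (I = (2 - 21)**2 = (-19)**2 = 361)
b(R) = -1/2 (b(R) = -1/6*3 = -1/2)
E(Y) = Y/2 (E(Y) = -(-1)*Y/2 = Y/2)
N = -19/2 (N = (1/2)*(-19) = -19/2 ≈ -9.5000)
(I + 185)*(-2464 + N) = (361 + 185)*(-2464 - 19/2) = 546*(-4947/2) = -1350531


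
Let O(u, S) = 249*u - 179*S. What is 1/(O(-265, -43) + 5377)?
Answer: -1/52911 ≈ -1.8900e-5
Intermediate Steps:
O(u, S) = -179*S + 249*u
1/(O(-265, -43) + 5377) = 1/((-179*(-43) + 249*(-265)) + 5377) = 1/((7697 - 65985) + 5377) = 1/(-58288 + 5377) = 1/(-52911) = -1/52911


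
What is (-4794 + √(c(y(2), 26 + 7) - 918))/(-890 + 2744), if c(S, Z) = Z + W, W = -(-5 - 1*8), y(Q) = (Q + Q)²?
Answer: -799/309 + I*√218/927 ≈ -2.5858 + 0.015928*I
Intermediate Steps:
y(Q) = 4*Q² (y(Q) = (2*Q)² = 4*Q²)
W = 13 (W = -(-5 - 8) = -1*(-13) = 13)
c(S, Z) = 13 + Z (c(S, Z) = Z + 13 = 13 + Z)
(-4794 + √(c(y(2), 26 + 7) - 918))/(-890 + 2744) = (-4794 + √((13 + (26 + 7)) - 918))/(-890 + 2744) = (-4794 + √((13 + 33) - 918))/1854 = (-4794 + √(46 - 918))*(1/1854) = (-4794 + √(-872))*(1/1854) = (-4794 + 2*I*√218)*(1/1854) = -799/309 + I*√218/927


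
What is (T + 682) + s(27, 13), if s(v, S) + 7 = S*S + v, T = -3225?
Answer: -2354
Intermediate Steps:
s(v, S) = -7 + v + S**2 (s(v, S) = -7 + (S*S + v) = -7 + (S**2 + v) = -7 + (v + S**2) = -7 + v + S**2)
(T + 682) + s(27, 13) = (-3225 + 682) + (-7 + 27 + 13**2) = -2543 + (-7 + 27 + 169) = -2543 + 189 = -2354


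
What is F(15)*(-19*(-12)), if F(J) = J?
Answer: 3420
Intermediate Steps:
F(15)*(-19*(-12)) = 15*(-19*(-12)) = 15*228 = 3420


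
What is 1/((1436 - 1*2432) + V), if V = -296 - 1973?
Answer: -1/3265 ≈ -0.00030628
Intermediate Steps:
V = -2269
1/((1436 - 1*2432) + V) = 1/((1436 - 1*2432) - 2269) = 1/((1436 - 2432) - 2269) = 1/(-996 - 2269) = 1/(-3265) = -1/3265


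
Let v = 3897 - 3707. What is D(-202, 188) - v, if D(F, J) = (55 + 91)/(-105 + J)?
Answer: -15624/83 ≈ -188.24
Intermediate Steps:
v = 190
D(F, J) = 146/(-105 + J)
D(-202, 188) - v = 146/(-105 + 188) - 1*190 = 146/83 - 190 = -15624/83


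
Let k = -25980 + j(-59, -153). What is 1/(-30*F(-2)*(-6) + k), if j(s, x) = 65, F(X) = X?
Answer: -1/26275 ≈ -3.8059e-5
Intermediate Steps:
k = -25915 (k = -25980 + 65 = -25915)
1/(-30*F(-2)*(-6) + k) = 1/(-30*(-2)*(-6) - 25915) = 1/(60*(-6) - 25915) = 1/(-360 - 25915) = 1/(-26275) = -1/26275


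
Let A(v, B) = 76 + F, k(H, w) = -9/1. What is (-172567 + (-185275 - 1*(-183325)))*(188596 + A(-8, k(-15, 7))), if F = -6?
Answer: -32925424322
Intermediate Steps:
k(H, w) = -9 (k(H, w) = -9*1 = -9)
A(v, B) = 70 (A(v, B) = 76 - 6 = 70)
(-172567 + (-185275 - 1*(-183325)))*(188596 + A(-8, k(-15, 7))) = (-172567 + (-185275 - 1*(-183325)))*(188596 + 70) = (-172567 + (-185275 + 183325))*188666 = (-172567 - 1950)*188666 = -174517*188666 = -32925424322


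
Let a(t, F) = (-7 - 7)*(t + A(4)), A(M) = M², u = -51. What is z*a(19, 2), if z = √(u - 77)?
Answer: -3920*I*√2 ≈ -5543.7*I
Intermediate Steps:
z = 8*I*√2 (z = √(-51 - 77) = √(-128) = 8*I*√2 ≈ 11.314*I)
a(t, F) = -224 - 14*t (a(t, F) = (-7 - 7)*(t + 4²) = -14*(t + 16) = -14*(16 + t) = -224 - 14*t)
z*a(19, 2) = (8*I*√2)*(-224 - 14*19) = (8*I*√2)*(-224 - 266) = (8*I*√2)*(-490) = -3920*I*√2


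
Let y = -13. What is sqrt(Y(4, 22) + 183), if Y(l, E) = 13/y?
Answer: sqrt(182) ≈ 13.491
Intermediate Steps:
Y(l, E) = -1 (Y(l, E) = 13/(-13) = 13*(-1/13) = -1)
sqrt(Y(4, 22) + 183) = sqrt(-1 + 183) = sqrt(182)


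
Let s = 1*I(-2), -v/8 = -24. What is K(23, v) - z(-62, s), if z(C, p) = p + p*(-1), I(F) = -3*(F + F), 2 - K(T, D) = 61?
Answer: -59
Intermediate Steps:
v = 192 (v = -8*(-24) = 192)
K(T, D) = -59 (K(T, D) = 2 - 1*61 = 2 - 61 = -59)
I(F) = -6*F
s = 12 (s = 1*(-6*(-2)) = 1*12 = 12)
z(C, p) = 0 (z(C, p) = p - p = 0)
K(23, v) - z(-62, s) = -59 - 1*0 = -59 + 0 = -59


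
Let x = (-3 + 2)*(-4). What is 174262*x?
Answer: 697048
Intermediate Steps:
x = 4 (x = -1*(-4) = 4)
174262*x = 174262*4 = 697048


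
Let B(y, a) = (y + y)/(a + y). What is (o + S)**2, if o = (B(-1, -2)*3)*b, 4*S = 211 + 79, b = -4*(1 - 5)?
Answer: 43681/4 ≈ 10920.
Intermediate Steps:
B(y, a) = 2*y/(a + y) (B(y, a) = (2*y)/(a + y) = 2*y/(a + y))
b = 16 (b = -4*(-4) = 16)
S = 145/2 (S = (211 + 79)/4 = (1/4)*290 = 145/2 ≈ 72.500)
o = 32 (o = ((2*(-1)/(-2 - 1))*3)*16 = ((2*(-1)/(-3))*3)*16 = ((2*(-1)*(-1/3))*3)*16 = ((2/3)*3)*16 = 2*16 = 32)
(o + S)**2 = (32 + 145/2)**2 = (209/2)**2 = 43681/4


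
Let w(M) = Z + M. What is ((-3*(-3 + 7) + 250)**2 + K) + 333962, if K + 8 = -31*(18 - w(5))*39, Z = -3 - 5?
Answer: 365209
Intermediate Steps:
Z = -8
w(M) = -8 + M
K = -25397 (K = -8 - 31*(18 - (-8 + 5))*39 = -8 - 31*(18 - 1*(-3))*39 = -8 - 31*(18 + 3)*39 = -8 - 31*21*39 = -8 - 651*39 = -8 - 25389 = -25397)
((-3*(-3 + 7) + 250)**2 + K) + 333962 = ((-3*(-3 + 7) + 250)**2 - 25397) + 333962 = ((-3*4 + 250)**2 - 25397) + 333962 = ((-12 + 250)**2 - 25397) + 333962 = (238**2 - 25397) + 333962 = (56644 - 25397) + 333962 = 31247 + 333962 = 365209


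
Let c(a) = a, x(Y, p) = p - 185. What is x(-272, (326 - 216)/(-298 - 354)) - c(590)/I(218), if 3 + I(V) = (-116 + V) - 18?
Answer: -5081905/26406 ≈ -192.45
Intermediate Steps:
x(Y, p) = -185 + p
I(V) = -137 + V (I(V) = -3 + ((-116 + V) - 18) = -3 + (-134 + V) = -137 + V)
x(-272, (326 - 216)/(-298 - 354)) - c(590)/I(218) = (-185 + (326 - 216)/(-298 - 354)) - 590/(-137 + 218) = (-185 + 110/(-652)) - 590/81 = (-185 + 110*(-1/652)) - 590/81 = (-185 - 55/326) - 1*590/81 = -60365/326 - 590/81 = -5081905/26406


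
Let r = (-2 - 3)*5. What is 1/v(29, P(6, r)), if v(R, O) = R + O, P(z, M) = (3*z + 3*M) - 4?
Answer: -1/32 ≈ -0.031250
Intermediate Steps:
r = -25 (r = -5*5 = -25)
P(z, M) = -4 + 3*M + 3*z (P(z, M) = (3*M + 3*z) - 4 = -4 + 3*M + 3*z)
v(R, O) = O + R
1/v(29, P(6, r)) = 1/((-4 + 3*(-25) + 3*6) + 29) = 1/((-4 - 75 + 18) + 29) = 1/(-61 + 29) = 1/(-32) = -1/32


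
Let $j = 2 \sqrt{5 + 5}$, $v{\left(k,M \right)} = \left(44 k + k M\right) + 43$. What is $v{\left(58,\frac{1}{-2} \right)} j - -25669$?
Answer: $25669 + 5132 \sqrt{10} \approx 41898.0$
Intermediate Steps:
$v{\left(k,M \right)} = 43 + 44 k + M k$ ($v{\left(k,M \right)} = \left(44 k + M k\right) + 43 = 43 + 44 k + M k$)
$j = 2 \sqrt{10} \approx 6.3246$
$v{\left(58,\frac{1}{-2} \right)} j - -25669 = \left(43 + 44 \cdot 58 + \frac{1}{-2} \cdot 58\right) 2 \sqrt{10} - -25669 = \left(43 + 2552 - 29\right) 2 \sqrt{10} + 25669 = 2566 \cdot 2 \sqrt{10} + 25669 = 5132 \sqrt{10} + 25669 = 25669 + 5132 \sqrt{10}$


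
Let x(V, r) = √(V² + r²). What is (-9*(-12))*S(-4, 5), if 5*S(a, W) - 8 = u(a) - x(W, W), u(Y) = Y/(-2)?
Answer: 216 - 108*√2 ≈ 63.265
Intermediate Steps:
u(Y) = -Y/2 (u(Y) = Y*(-½) = -Y/2)
S(a, W) = 8/5 - a/10 - √2*√(W²)/5 (S(a, W) = 8/5 + (-a/2 - √(W² + W²))/5 = 8/5 + (-a/2 - √(2*W²))/5 = 8/5 + (-a/2 - √2*√(W²))/5 = 8/5 + (-a/10 - √2*√(W²)/5) = 8/5 - a/10 - √2*√(W²)/5)
(-9*(-12))*S(-4, 5) = (-9*(-12))*(8/5 - ⅒*(-4) - √2*√(5²)/5) = 108*(8/5 + ⅖ - √2*√25/5) = 108*(8/5 + ⅖ - ⅕*√2*5) = 108*(8/5 + ⅖ - √2) = 108*(2 - √2) = 216 - 108*√2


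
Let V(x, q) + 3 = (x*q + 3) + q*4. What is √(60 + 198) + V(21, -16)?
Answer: -400 + √258 ≈ -383.94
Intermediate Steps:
V(x, q) = 4*q + q*x (V(x, q) = -3 + ((x*q + 3) + q*4) = -3 + ((q*x + 3) + 4*q) = -3 + ((3 + q*x) + 4*q) = -3 + (3 + 4*q + q*x) = 4*q + q*x)
√(60 + 198) + V(21, -16) = √(60 + 198) - 16*(4 + 21) = √258 - 16*25 = √258 - 400 = -400 + √258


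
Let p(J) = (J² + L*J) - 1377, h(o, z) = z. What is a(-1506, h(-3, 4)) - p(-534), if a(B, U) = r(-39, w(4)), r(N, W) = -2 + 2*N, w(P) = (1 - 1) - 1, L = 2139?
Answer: 858367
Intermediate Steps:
w(P) = -1 (w(P) = 0 - 1 = -1)
p(J) = -1377 + J² + 2139*J (p(J) = (J² + 2139*J) - 1377 = -1377 + J² + 2139*J)
a(B, U) = -80 (a(B, U) = -2 + 2*(-39) = -2 - 78 = -80)
a(-1506, h(-3, 4)) - p(-534) = -80 - (-1377 + (-534)² + 2139*(-534)) = -80 - (-1377 + 285156 - 1142226) = -80 - 1*(-858447) = -80 + 858447 = 858367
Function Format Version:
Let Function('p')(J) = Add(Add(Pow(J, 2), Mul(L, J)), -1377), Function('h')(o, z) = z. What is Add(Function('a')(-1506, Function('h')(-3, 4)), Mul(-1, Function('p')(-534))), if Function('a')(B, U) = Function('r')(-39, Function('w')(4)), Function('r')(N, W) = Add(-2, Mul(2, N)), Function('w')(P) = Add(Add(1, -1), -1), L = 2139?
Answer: 858367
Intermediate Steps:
Function('w')(P) = -1 (Function('w')(P) = Add(0, -1) = -1)
Function('p')(J) = Add(-1377, Pow(J, 2), Mul(2139, J)) (Function('p')(J) = Add(Add(Pow(J, 2), Mul(2139, J)), -1377) = Add(-1377, Pow(J, 2), Mul(2139, J)))
Function('a')(B, U) = -80 (Function('a')(B, U) = Add(-2, Mul(2, -39)) = Add(-2, -78) = -80)
Add(Function('a')(-1506, Function('h')(-3, 4)), Mul(-1, Function('p')(-534))) = Add(-80, Mul(-1, Add(-1377, Pow(-534, 2), Mul(2139, -534)))) = Add(-80, Mul(-1, Add(-1377, 285156, -1142226))) = Add(-80, Mul(-1, -858447)) = Add(-80, 858447) = 858367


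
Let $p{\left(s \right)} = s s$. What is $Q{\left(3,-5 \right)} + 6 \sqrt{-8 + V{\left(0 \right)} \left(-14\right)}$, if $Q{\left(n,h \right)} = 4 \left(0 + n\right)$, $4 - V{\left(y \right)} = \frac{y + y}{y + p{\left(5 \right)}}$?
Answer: $12 + 48 i \approx 12.0 + 48.0 i$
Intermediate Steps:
$p{\left(s \right)} = s^{2}$
$V{\left(y \right)} = 4 - \frac{2 y}{25 + y}$ ($V{\left(y \right)} = 4 - \frac{y + y}{y + 5^{2}} = 4 - \frac{2 y}{y + 25} = 4 - \frac{2 y}{25 + y}$)
$Q{\left(n,h \right)} = 4 n$
$Q{\left(3,-5 \right)} + 6 \sqrt{-8 + V{\left(0 \right)} \left(-14\right)} = 4 \cdot 3 + 6 \sqrt{-8 + \frac{2 \left(50 + 0\right)}{25 + 0} \left(-14\right)} = 12 + 6 \sqrt{-8 + 2 \cdot \frac{1}{25} \cdot 50 \left(-14\right)} = 12 + 6 \sqrt{-8 + 4 \left(-14\right)} = 12 + 6 \sqrt{-8 - 56} = 12 + 6 \sqrt{-64} = 12 + 6 \cdot 8 i = 12 + 48 i$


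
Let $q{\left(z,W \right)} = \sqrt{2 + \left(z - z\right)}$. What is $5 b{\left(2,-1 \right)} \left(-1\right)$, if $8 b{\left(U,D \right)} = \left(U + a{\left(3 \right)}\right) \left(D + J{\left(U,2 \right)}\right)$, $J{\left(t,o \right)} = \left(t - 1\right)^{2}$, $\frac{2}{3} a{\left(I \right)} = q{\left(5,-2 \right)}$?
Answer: $0$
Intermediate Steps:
$q{\left(z,W \right)} = \sqrt{2}$ ($q{\left(z,W \right)} = \sqrt{2 + 0} = \sqrt{2}$)
$a{\left(I \right)} = \frac{3 \sqrt{2}}{2}$
$J{\left(t,o \right)} = \left(-1 + t\right)^{2}$
$b{\left(U,D \right)} = \frac{\left(D + \left(-1 + U\right)^{2}\right) \left(U + \frac{3 \sqrt{2}}{2}\right)}{8}$ ($b{\left(U,D \right)} = \frac{\left(U + \frac{3 \sqrt{2}}{2}\right) \left(D + \left(-1 + U\right)^{2}\right)}{8} = \frac{\left(D + \left(-1 + U\right)^{2}\right) \left(U + \frac{3 \sqrt{2}}{2}\right)}{8}$)
$5 b{\left(2,-1 \right)} \left(-1\right) = 5 \left(\frac{1}{8} \left(-1\right) 2 + \frac{1}{8} \cdot 2 \left(-1 + 2\right)^{2} + \frac{3}{16} \left(-1\right) \sqrt{2} + \frac{3 \sqrt{2} \left(-1 + 2\right)^{2}}{16}\right) \left(-1\right) = 5 \left(- \frac{1}{4} + \frac{1}{8} \cdot 2 \cdot 1^{2} - \frac{3 \sqrt{2}}{16} + \frac{3 \sqrt{2} \cdot 1^{2}}{16}\right) \left(-1\right) = 5 \left(- \frac{1}{4} + \frac{1}{8} \cdot 2 \cdot 1 - \frac{3 \sqrt{2}}{16} + \frac{3}{16} \sqrt{2} \cdot 1\right) \left(-1\right) = 5 \left(- \frac{1}{4} + \frac{1}{4} - \frac{3 \sqrt{2}}{16} + \frac{3 \sqrt{2}}{16}\right) \left(-1\right) = 5 \cdot 0 \left(-1\right) = 0 \left(-1\right) = 0$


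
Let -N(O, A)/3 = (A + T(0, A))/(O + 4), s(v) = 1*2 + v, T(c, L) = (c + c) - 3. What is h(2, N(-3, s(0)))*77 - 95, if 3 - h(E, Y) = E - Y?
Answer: 213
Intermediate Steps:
T(c, L) = -3 + 2*c (T(c, L) = 2*c - 3 = -3 + 2*c)
s(v) = 2 + v
N(O, A) = -3*(-3 + A)/(4 + O) (N(O, A) = -3*(A + (-3 + 2*0))/(O + 4) = -3*(A + (-3 + 0))/(4 + O) = -3*(A - 3)/(4 + O) = -3*(-3 + A)/(4 + O))
h(E, Y) = 3 + Y - E (h(E, Y) = 3 - (E - Y) = 3 + (Y - E) = 3 + Y - E)
h(2, N(-3, s(0)))*77 - 95 = (3 + 3*(3 - (2 + 0))/(4 - 3) - 1*2)*77 - 95 = (3 + 3*(3 - 1*2)/1 - 2)*77 - 95 = (3 + 3*1*(3 - 2) - 2)*77 - 95 = (3 + 3*1*1 - 2)*77 - 95 = (3 + 3 - 2)*77 - 95 = 4*77 - 95 = 308 - 95 = 213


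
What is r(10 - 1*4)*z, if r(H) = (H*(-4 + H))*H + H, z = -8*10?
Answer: -6240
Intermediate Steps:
z = -80
r(H) = H + H²*(-4 + H) (r(H) = H²*(-4 + H) + H = H + H²*(-4 + H))
r(10 - 1*4)*z = ((10 - 1*4)*(1 + (10 - 1*4)² - 4*(10 - 1*4)))*(-80) = ((10 - 4)*(1 + (10 - 4)² - 4*(10 - 4)))*(-80) = (6*(1 + 6² - 4*6))*(-80) = (6*(1 + 36 - 24))*(-80) = (6*13)*(-80) = 78*(-80) = -6240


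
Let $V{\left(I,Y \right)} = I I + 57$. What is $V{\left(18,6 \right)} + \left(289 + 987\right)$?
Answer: $1657$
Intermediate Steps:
$V{\left(I,Y \right)} = 57 + I^{2}$ ($V{\left(I,Y \right)} = I^{2} + 57 = 57 + I^{2}$)
$V{\left(18,6 \right)} + \left(289 + 987\right) = \left(57 + 18^{2}\right) + \left(289 + 987\right) = \left(57 + 324\right) + 1276 = 381 + 1276 = 1657$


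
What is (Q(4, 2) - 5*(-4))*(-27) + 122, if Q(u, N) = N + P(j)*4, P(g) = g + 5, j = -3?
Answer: -688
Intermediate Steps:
P(g) = 5 + g
Q(u, N) = 8 + N (Q(u, N) = N + (5 - 3)*4 = N + 2*4 = N + 8 = 8 + N)
(Q(4, 2) - 5*(-4))*(-27) + 122 = ((8 + 2) - 5*(-4))*(-27) + 122 = (10 + 20)*(-27) + 122 = 30*(-27) + 122 = -810 + 122 = -688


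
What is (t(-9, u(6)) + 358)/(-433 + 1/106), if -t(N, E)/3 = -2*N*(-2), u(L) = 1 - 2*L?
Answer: -49396/45897 ≈ -1.0762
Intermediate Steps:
t(N, E) = -12*N (t(N, E) = -3*(-2*N)*(-2) = -12*N)
(t(-9, u(6)) + 358)/(-433 + 1/106) = (-12*(-9) + 358)/(-433 + 1/106) = (108 + 358)/(-433 + 1/106) = 466/(-45897/106) = 466*(-106/45897) = -49396/45897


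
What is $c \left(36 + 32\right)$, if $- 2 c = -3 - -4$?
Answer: $-34$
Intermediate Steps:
$c = - \frac{1}{2}$ ($c = - \frac{-3 - -4}{2} = - \frac{-3 + 4}{2} = \left(- \frac{1}{2}\right) 1 = - \frac{1}{2} \approx -0.5$)
$c \left(36 + 32\right) = - \frac{36 + 32}{2} = \left(- \frac{1}{2}\right) 68 = -34$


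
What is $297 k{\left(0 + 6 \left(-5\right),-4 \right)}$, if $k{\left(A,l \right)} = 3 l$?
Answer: $-3564$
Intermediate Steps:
$297 k{\left(0 + 6 \left(-5\right),-4 \right)} = 297 \cdot 3 \left(-4\right) = 297 \left(-12\right) = -3564$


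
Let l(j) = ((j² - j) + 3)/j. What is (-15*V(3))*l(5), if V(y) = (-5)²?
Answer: -1725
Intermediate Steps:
V(y) = 25
l(j) = (3 + j² - j)/j
(-15*V(3))*l(5) = (-15*25)*(-1 + 5 + 3/5) = -375*(-1 + 5 + 3*(⅕)) = -375*(-1 + 5 + ⅗) = -375*23/5 = -1725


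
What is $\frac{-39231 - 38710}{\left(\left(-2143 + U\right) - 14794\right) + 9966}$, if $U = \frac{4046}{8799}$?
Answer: $\frac{97971837}{8761969} \approx 11.181$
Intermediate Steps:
$U = \frac{578}{1257}$ ($U = 4046 \cdot \frac{1}{8799} = \frac{578}{1257} \approx 0.45983$)
$\frac{-39231 - 38710}{\left(\left(-2143 + U\right) - 14794\right) + 9966} = \frac{-39231 - 38710}{\left(\left(-2143 + \frac{578}{1257}\right) - 14794\right) + 9966} = - \frac{77941}{\left(- \frac{2693173}{1257} - 14794\right) + 9966} = - \frac{77941}{- \frac{21289231}{1257} + 9966} = - \frac{77941}{- \frac{8761969}{1257}} = \left(-77941\right) \left(- \frac{1257}{8761969}\right) = \frac{97971837}{8761969}$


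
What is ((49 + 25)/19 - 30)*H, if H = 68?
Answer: -33728/19 ≈ -1775.2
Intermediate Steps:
((49 + 25)/19 - 30)*H = ((49 + 25)/19 - 30)*68 = (74*(1/19) - 30)*68 = (74/19 - 30)*68 = -496/19*68 = -33728/19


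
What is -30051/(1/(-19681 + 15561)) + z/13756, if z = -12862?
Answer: 851565998929/6878 ≈ 1.2381e+8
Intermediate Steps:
-30051/(1/(-19681 + 15561)) + z/13756 = -30051/(1/(-19681 + 15561)) - 12862/13756 = -30051/(1/(-4120)) - 12862*1/13756 = -30051/(-1/4120) - 6431/6878 = -30051*(-4120) - 6431/6878 = 123810120 - 6431/6878 = 851565998929/6878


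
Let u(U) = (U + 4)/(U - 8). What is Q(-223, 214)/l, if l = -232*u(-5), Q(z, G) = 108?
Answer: -351/58 ≈ -6.0517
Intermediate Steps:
u(U) = (4 + U)/(-8 + U)
l = -232/13 (l = -232*(4 - 5)/(-8 - 5) = -232*(-1)/(-13) = -(-232)*(-1)/13 = -232*1/13 = -232/13 ≈ -17.846)
Q(-223, 214)/l = 108/(-232/13) = 108*(-13/232) = -351/58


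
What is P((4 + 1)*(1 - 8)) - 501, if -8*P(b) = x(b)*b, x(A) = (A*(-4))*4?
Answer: 1949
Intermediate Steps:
x(A) = -16*A (x(A) = -4*A*4 = -16*A)
P(b) = 2*b² (P(b) = -(-16*b)*b/8 = -(-2)*b² = 2*b²)
P((4 + 1)*(1 - 8)) - 501 = 2*((4 + 1)*(1 - 8))² - 501 = 2*(5*(-7))² - 501 = 2*(-35)² - 501 = 2*1225 - 501 = 2450 - 501 = 1949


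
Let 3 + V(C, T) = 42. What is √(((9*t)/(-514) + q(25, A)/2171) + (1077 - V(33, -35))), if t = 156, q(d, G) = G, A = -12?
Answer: 2*√80570595980355/557947 ≈ 32.175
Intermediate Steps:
V(C, T) = 39 (V(C, T) = -3 + 42 = 39)
√(((9*t)/(-514) + q(25, A)/2171) + (1077 - V(33, -35))) = √(((9*156)/(-514) - 12/2171) + (1077 - 1*39)) = √((1404*(-1/514) - 12*1/2171) + (1077 - 39)) = √((-702/257 - 12/2171) + 1038) = √(-1527126/557947 + 1038) = √(577621860/557947) = 2*√80570595980355/557947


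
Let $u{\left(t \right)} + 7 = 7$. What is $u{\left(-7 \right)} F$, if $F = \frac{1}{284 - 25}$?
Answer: $0$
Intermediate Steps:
$u{\left(t \right)} = 0$ ($u{\left(t \right)} = -7 + 7 = 0$)
$F = \frac{1}{259}$ ($F = \frac{1}{284 - 25} = \frac{1}{259} \approx 0.003861$)
$u{\left(-7 \right)} F = 0 \cdot \frac{1}{259} = 0$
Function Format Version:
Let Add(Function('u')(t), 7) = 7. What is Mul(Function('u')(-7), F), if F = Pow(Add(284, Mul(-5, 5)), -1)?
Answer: 0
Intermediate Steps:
Function('u')(t) = 0 (Function('u')(t) = Add(-7, 7) = 0)
F = Rational(1, 259) (F = Pow(Add(284, -25), -1) = Pow(259, -1) = Rational(1, 259) ≈ 0.0038610)
Mul(Function('u')(-7), F) = Mul(0, Rational(1, 259)) = 0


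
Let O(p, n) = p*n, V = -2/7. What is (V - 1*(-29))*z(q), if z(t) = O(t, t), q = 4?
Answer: 3216/7 ≈ 459.43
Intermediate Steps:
V = -2/7 (V = -2*1/7 = -2/7 ≈ -0.28571)
O(p, n) = n*p
z(t) = t**2 (z(t) = t*t = t**2)
(V - 1*(-29))*z(q) = (-2/7 - 1*(-29))*4**2 = (-2/7 + 29)*16 = (201/7)*16 = 3216/7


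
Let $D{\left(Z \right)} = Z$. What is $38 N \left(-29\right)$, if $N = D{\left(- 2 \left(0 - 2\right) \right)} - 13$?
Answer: $9918$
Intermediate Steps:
$N = -9$ ($N = - 2 \left(0 - 2\right) - 13 = \left(-2\right) \left(-2\right) - 13 = 4 - 13 = -9$)
$38 N \left(-29\right) = 38 \left(-9\right) \left(-29\right) = \left(-342\right) \left(-29\right) = 9918$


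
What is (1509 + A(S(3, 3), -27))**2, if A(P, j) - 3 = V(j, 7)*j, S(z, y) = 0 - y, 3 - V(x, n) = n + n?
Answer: 3272481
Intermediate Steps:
V(x, n) = 3 - 2*n (V(x, n) = 3 - (n + n) = 3 - 2*n)
S(z, y) = -y
A(P, j) = 3 - 11*j (A(P, j) = 3 + (3 - 2*7)*j = 3 + (3 - 14)*j = 3 - 11*j)
(1509 + A(S(3, 3), -27))**2 = (1509 + (3 - 11*(-27)))**2 = (1509 + (3 + 297))**2 = (1509 + 300)**2 = 1809**2 = 3272481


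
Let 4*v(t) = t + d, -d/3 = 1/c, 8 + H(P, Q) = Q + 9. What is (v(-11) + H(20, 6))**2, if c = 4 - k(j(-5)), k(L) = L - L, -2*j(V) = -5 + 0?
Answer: 4225/256 ≈ 16.504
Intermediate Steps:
j(V) = 5/2 (j(V) = -(-5 + 0)/2 = -1/2*(-5) = 5/2)
H(P, Q) = 1 + Q (H(P, Q) = -8 + (Q + 9) = -8 + (9 + Q) = 1 + Q)
k(L) = 0
c = 4 (c = 4 - 1*0 = 4 + 0 = 4)
d = -3/4 ≈ -0.75000
v(t) = -3/16 + t/4 (v(t) = (t - 3/4)/4 = (-3/4 + t)/4 = -3/16 + t/4)
(v(-11) + H(20, 6))**2 = ((-3/16 + (1/4)*(-11)) + (1 + 6))**2 = ((-3/16 - 11/4) + 7)**2 = (-47/16 + 7)**2 = (65/16)**2 = 4225/256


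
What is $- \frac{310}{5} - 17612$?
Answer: $-17674$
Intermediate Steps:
$- \frac{310}{5} - 17612 = \left(-310\right) \frac{1}{5} - 17612 = -62 - 17612 = -17674$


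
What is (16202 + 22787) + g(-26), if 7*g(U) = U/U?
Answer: 272924/7 ≈ 38989.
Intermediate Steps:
g(U) = ⅐ (g(U) = (U/U)/7 = (⅐)*1 = ⅐)
(16202 + 22787) + g(-26) = (16202 + 22787) + ⅐ = 38989 + ⅐ = 272924/7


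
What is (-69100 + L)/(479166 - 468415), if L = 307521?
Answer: 238421/10751 ≈ 22.177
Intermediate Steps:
(-69100 + L)/(479166 - 468415) = (-69100 + 307521)/(479166 - 468415) = 238421/10751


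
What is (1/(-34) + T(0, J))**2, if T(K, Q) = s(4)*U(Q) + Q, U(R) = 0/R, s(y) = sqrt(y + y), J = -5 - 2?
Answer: 57121/1156 ≈ 49.413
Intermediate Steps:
J = -7
s(y) = sqrt(2)*sqrt(y) (s(y) = sqrt(2*y) = sqrt(2)*sqrt(y))
U(R) = 0
T(K, Q) = Q (T(K, Q) = (sqrt(2)*sqrt(4))*0 + Q = (sqrt(2)*2)*0 + Q = (2*sqrt(2))*0 + Q = 0 + Q = Q)
(1/(-34) + T(0, J))**2 = (1/(-34) - 7)**2 = (-1/34 - 7)**2 = (-239/34)**2 = 57121/1156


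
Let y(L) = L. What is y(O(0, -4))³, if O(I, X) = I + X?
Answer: -64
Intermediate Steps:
y(O(0, -4))³ = (0 - 4)³ = (-4)³ = -64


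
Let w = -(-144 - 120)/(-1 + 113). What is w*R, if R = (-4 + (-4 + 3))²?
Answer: 825/14 ≈ 58.929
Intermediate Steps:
R = 25 (R = (-4 - 1)² = (-5)² = 25)
w = 33/14 (w = -(-264)/112 = -1*(-33/14) = 33/14 ≈ 2.3571)
w*R = (33/14)*25 = 825/14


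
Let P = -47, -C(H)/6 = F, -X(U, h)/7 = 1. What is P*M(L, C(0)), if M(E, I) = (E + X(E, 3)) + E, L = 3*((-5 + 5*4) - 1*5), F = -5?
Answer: -2491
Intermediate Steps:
X(U, h) = -7 (X(U, h) = -7*1 = -7)
C(H) = 30 (C(H) = -6*(-5) = 30)
L = 30 (L = 3*((-5 + 20) - 5) = 3*(15 - 5) = 3*10 = 30)
M(E, I) = -7 + 2*E (M(E, I) = (E - 7) + E = (-7 + E) + E = -7 + 2*E)
P*M(L, C(0)) = -47*(-7 + 2*30) = -47*(-7 + 60) = -47*53 = -2491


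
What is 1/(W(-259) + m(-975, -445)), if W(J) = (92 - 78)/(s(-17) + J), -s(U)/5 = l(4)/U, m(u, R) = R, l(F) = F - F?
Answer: -37/16467 ≈ -0.0022469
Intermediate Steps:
l(F) = 0
s(U) = 0 (s(U) = -0/U = -5*0 = 0)
W(J) = 14/J (W(J) = (92 - 78)/(0 + J) = 14/J)
1/(W(-259) + m(-975, -445)) = 1/(14/(-259) - 445) = 1/(14*(-1/259) - 445) = 1/(-2/37 - 445) = 1/(-16467/37) = -37/16467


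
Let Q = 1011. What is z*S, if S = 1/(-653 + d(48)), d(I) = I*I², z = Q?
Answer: 1011/109939 ≈ 0.0091960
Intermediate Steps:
z = 1011
d(I) = I³
S = 1/109939 (S = 1/(-653 + 48³) = 1/(-653 + 110592) = 1/109939 ≈ 9.0960e-6)
z*S = 1011*(1/109939) = 1011/109939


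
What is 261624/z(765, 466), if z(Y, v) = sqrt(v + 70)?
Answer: 65406*sqrt(134)/67 ≈ 11300.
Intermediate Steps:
z(Y, v) = sqrt(70 + v)
261624/z(765, 466) = 261624/(sqrt(70 + 466)) = 261624/(sqrt(536)) = 261624/((2*sqrt(134))) = 261624*(sqrt(134)/268) = 65406*sqrt(134)/67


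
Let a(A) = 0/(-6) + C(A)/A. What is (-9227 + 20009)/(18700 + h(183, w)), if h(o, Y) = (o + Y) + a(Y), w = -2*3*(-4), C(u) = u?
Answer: 5391/9454 ≈ 0.57023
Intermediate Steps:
w = 24 (w = -6*(-4) = 24)
a(A) = 1 (a(A) = 0/(-6) + A/A = 0*(-1/6) + 1 = 0 + 1 = 1)
h(o, Y) = 1 + Y + o (h(o, Y) = (o + Y) + 1 = (Y + o) + 1 = 1 + Y + o)
(-9227 + 20009)/(18700 + h(183, w)) = (-9227 + 20009)/(18700 + (1 + 24 + 183)) = 10782/(18700 + 208) = 10782/18908 = 10782*(1/18908) = 5391/9454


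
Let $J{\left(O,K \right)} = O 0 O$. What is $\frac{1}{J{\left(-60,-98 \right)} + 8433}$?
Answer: $\frac{1}{8433} \approx 0.00011858$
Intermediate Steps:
$J{\left(O,K \right)} = 0$ ($J{\left(O,K \right)} = 0 O = 0$)
$\frac{1}{J{\left(-60,-98 \right)} + 8433} = \frac{1}{0 + 8433} = \frac{1}{8433}$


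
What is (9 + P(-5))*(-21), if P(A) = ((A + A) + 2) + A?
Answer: 84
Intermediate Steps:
P(A) = 2 + 3*A (P(A) = (2*A + 2) + A = (2 + 2*A) + A = 2 + 3*A)
(9 + P(-5))*(-21) = (9 + (2 + 3*(-5)))*(-21) = (9 + (2 - 15))*(-21) = (9 - 13)*(-21) = -4*(-21) = 84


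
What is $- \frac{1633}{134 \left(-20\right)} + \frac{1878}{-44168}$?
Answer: $\frac{8386663}{14796280} \approx 0.56681$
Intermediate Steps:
$- \frac{1633}{134 \left(-20\right)} + \frac{1878}{-44168} = - \frac{1633}{-2680} + 1878 \left(- \frac{1}{44168}\right) = \left(-1633\right) \left(- \frac{1}{2680}\right) - \frac{939}{22084} = \frac{1633}{2680} - \frac{939}{22084} = \frac{8386663}{14796280}$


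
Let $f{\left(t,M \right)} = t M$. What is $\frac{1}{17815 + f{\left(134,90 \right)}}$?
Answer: $\frac{1}{29875} \approx 3.3473 \cdot 10^{-5}$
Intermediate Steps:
$f{\left(t,M \right)} = M t$
$\frac{1}{17815 + f{\left(134,90 \right)}} = \frac{1}{17815 + 90 \cdot 134} = \frac{1}{17815 + 12060} = \frac{1}{29875}$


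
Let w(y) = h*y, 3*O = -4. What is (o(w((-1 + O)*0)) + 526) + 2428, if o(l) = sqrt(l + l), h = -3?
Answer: 2954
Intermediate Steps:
O = -4/3 (O = (1/3)*(-4) = -4/3 ≈ -1.3333)
w(y) = -3*y
o(l) = sqrt(2)*sqrt(l) (o(l) = sqrt(2*l) = sqrt(2)*sqrt(l))
(o(w((-1 + O)*0)) + 526) + 2428 = (sqrt(2)*sqrt(-3*(-1 - 4/3)*0) + 526) + 2428 = (sqrt(2)*sqrt(-(-7)*0) + 526) + 2428 = (sqrt(2)*sqrt(-3*0) + 526) + 2428 = (sqrt(2)*sqrt(0) + 526) + 2428 = (sqrt(2)*0 + 526) + 2428 = (0 + 526) + 2428 = 526 + 2428 = 2954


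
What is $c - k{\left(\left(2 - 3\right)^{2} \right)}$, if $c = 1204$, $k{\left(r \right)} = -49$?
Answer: $1253$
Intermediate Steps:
$c - k{\left(\left(2 - 3\right)^{2} \right)} = 1204 - -49 = 1204 + 49 = 1253$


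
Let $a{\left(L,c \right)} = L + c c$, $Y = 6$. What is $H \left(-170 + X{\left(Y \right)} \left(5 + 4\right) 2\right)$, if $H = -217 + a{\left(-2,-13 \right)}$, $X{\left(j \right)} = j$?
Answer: $3100$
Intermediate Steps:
$a{\left(L,c \right)} = L + c^{2}$
$H = -50$ ($H = -217 - \left(2 - \left(-13\right)^{2}\right) = -217 + \left(-2 + 169\right) = -217 + 167 = -50$)
$H \left(-170 + X{\left(Y \right)} \left(5 + 4\right) 2\right) = - 50 \left(-170 + 6 \left(5 + 4\right) 2\right) = - 50 \left(-170 + 6 \cdot 9 \cdot 2\right) = - 50 \left(-170 + 6 \cdot 18\right) = - 50 \left(-170 + 108\right) = \left(-50\right) \left(-62\right) = 3100$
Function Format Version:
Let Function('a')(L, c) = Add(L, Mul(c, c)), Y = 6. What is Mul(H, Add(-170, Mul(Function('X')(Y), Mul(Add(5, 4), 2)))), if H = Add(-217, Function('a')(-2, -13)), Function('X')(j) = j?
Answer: 3100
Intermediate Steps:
Function('a')(L, c) = Add(L, Pow(c, 2))
H = -50 (H = Add(-217, Add(-2, Pow(-13, 2))) = Add(-217, Add(-2, 169)) = Add(-217, 167) = -50)
Mul(H, Add(-170, Mul(Function('X')(Y), Mul(Add(5, 4), 2)))) = Mul(-50, Add(-170, Mul(6, Mul(Add(5, 4), 2)))) = Mul(-50, Add(-170, Mul(6, Mul(9, 2)))) = Mul(-50, Add(-170, Mul(6, 18))) = Mul(-50, Add(-170, 108)) = Mul(-50, -62) = 3100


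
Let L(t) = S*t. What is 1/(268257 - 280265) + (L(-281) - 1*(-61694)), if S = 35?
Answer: 622722871/12008 ≈ 51859.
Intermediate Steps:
L(t) = 35*t
1/(268257 - 280265) + (L(-281) - 1*(-61694)) = 1/(268257 - 280265) + (35*(-281) - 1*(-61694)) = 1/(-12008) + (-9835 + 61694) = -1/12008 + 51859 = 622722871/12008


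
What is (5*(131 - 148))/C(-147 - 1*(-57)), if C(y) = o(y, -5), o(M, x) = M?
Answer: 17/18 ≈ 0.94444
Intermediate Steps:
C(y) = y
(5*(131 - 148))/C(-147 - 1*(-57)) = (5*(131 - 148))/(-147 - 1*(-57)) = (5*(-17))/(-147 + 57) = -85/(-90) = -85*(-1/90) = 17/18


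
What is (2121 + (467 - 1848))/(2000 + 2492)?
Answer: 185/1123 ≈ 0.16474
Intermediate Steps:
(2121 + (467 - 1848))/(2000 + 2492) = (2121 - 1381)/4492 = 740*(1/4492) = 185/1123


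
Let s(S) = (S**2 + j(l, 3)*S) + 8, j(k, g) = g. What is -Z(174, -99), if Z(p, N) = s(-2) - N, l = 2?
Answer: -105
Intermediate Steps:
s(S) = 8 + S**2 + 3*S (s(S) = (S**2 + 3*S) + 8 = 8 + S**2 + 3*S)
Z(p, N) = 6 - N (Z(p, N) = (8 + (-2)**2 + 3*(-2)) - N = (8 + 4 - 6) - N = 6 - N)
-Z(174, -99) = -(6 - 1*(-99)) = -(6 + 99) = -1*105 = -105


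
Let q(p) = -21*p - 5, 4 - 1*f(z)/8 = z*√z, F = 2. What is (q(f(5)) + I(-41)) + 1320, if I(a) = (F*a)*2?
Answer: 479 + 840*√5 ≈ 2357.3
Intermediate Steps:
f(z) = 32 - 8*z^(3/2) (f(z) = 32 - 8*z*√z = 32 - 8*z^(3/2))
q(p) = -5 - 21*p
I(a) = 4*a (I(a) = (2*a)*2 = 4*a)
(q(f(5)) + I(-41)) + 1320 = ((-5 - 21*(32 - 40*√5)) + 4*(-41)) + 1320 = ((-5 - 21*(32 - 40*√5)) - 164) + 1320 = ((-5 + (-672 + 840*√5)) - 164) + 1320 = ((-677 + 840*√5) - 164) + 1320 = (-841 + 840*√5) + 1320 = 479 + 840*√5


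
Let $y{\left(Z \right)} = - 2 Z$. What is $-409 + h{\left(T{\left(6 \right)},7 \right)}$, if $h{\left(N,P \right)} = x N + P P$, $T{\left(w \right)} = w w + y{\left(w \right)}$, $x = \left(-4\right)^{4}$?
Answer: $5784$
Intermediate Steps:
$x = 256$
$T{\left(w \right)} = w^{2} - 2 w$ ($T{\left(w \right)} = w w - 2 w = w^{2} - 2 w$)
$h{\left(N,P \right)} = P^{2} + 256 N$ ($h{\left(N,P \right)} = 256 N + P P = 256 N + P^{2} = P^{2} + 256 N$)
$-409 + h{\left(T{\left(6 \right)},7 \right)} = -409 + \left(7^{2} + 256 \cdot 6 \left(-2 + 6\right)\right) = -409 + \left(49 + 256 \cdot 6 \cdot 4\right) = -409 + \left(49 + 256 \cdot 24\right) = -409 + \left(49 + 6144\right) = -409 + 6193 = 5784$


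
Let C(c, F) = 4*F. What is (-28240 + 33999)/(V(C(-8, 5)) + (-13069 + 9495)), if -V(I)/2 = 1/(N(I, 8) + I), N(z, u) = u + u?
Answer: -103662/64333 ≈ -1.6113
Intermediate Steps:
N(z, u) = 2*u
V(I) = -2/(16 + I) (V(I) = -2/(2*8 + I) = -2/(16 + I))
(-28240 + 33999)/(V(C(-8, 5)) + (-13069 + 9495)) = (-28240 + 33999)/(-2/(16 + 4*5) + (-13069 + 9495)) = 5759/(-2/(16 + 20) - 3574) = 5759/(-2/36 - 3574) = 5759/(-2*1/36 - 3574) = 5759/(-1/18 - 3574) = 5759/(-64333/18) = 5759*(-18/64333) = -103662/64333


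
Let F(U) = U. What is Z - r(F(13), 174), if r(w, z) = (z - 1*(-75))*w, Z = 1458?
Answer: -1779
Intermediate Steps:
r(w, z) = w*(75 + z) (r(w, z) = (z + 75)*w = (75 + z)*w = w*(75 + z))
Z - r(F(13), 174) = 1458 - 13*(75 + 174) = 1458 - 13*249 = 1458 - 1*3237 = 1458 - 3237 = -1779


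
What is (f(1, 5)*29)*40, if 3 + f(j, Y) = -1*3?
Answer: -6960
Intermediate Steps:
f(j, Y) = -6 (f(j, Y) = -3 - 1*3 = -3 - 3 = -6)
(f(1, 5)*29)*40 = -6*29*40 = -174*40 = -6960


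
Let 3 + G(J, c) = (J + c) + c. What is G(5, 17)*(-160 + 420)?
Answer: 9360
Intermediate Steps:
G(J, c) = -3 + J + 2*c (G(J, c) = -3 + ((J + c) + c) = -3 + (J + 2*c) = -3 + J + 2*c)
G(5, 17)*(-160 + 420) = (-3 + 5 + 2*17)*(-160 + 420) = (-3 + 5 + 34)*260 = 36*260 = 9360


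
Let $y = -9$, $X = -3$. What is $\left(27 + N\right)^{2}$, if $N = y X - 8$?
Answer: $2116$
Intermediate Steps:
$N = 19$ ($N = \left(-9\right) \left(-3\right) - 8 = 27 - 8 = 19$)
$\left(27 + N\right)^{2} = \left(27 + 19\right)^{2} = 46^{2} = 2116$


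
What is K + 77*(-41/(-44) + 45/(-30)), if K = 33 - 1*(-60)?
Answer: 197/4 ≈ 49.250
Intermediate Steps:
K = 93 (K = 33 + 60 = 93)
K + 77*(-41/(-44) + 45/(-30)) = 93 + 77*(-41/(-44) + 45/(-30)) = 93 + 77*(-41*(-1/44) + 45*(-1/30)) = 93 + 77*(41/44 - 3/2) = 93 + 77*(-25/44) = 93 - 175/4 = 197/4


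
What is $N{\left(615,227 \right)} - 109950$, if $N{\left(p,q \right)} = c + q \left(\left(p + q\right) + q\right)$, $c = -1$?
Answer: $132712$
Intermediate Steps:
$N{\left(p,q \right)} = -1 + q \left(p + 2 q\right)$ ($N{\left(p,q \right)} = -1 + q \left(\left(p + q\right) + q\right) = -1 + q \left(p + 2 q\right)$)
$N{\left(615,227 \right)} - 109950 = \left(-1 + 2 \cdot 227^{2} + 615 \cdot 227\right) - 109950 = \left(-1 + 2 \cdot 51529 + 139605\right) - 109950 = \left(-1 + 103058 + 139605\right) - 109950 = 242662 - 109950 = 132712$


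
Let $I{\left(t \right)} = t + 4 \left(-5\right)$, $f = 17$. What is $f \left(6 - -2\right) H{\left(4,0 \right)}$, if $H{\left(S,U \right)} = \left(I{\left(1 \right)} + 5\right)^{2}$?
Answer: $26656$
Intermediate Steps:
$I{\left(t \right)} = -20 + t$ ($I{\left(t \right)} = t - 20 = -20 + t$)
$H{\left(S,U \right)} = 196$ ($H{\left(S,U \right)} = \left(\left(-20 + 1\right) + 5\right)^{2} = \left(-19 + 5\right)^{2} = \left(-14\right)^{2} = 196$)
$f \left(6 - -2\right) H{\left(4,0 \right)} = 17 \left(6 - -2\right) 196 = 17 \left(6 + 2\right) 196 = 17 \cdot 8 \cdot 196 = 136 \cdot 196 = 26656$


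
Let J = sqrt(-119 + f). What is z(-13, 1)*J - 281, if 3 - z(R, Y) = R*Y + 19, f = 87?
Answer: -281 - 12*I*sqrt(2) ≈ -281.0 - 16.971*I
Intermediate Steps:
z(R, Y) = -16 - R*Y (z(R, Y) = 3 - (R*Y + 19) = 3 - (19 + R*Y) = 3 + (-19 - R*Y) = -16 - R*Y)
J = 4*I*sqrt(2) (J = sqrt(-119 + 87) = sqrt(-32) = 4*I*sqrt(2) ≈ 5.6569*I)
z(-13, 1)*J - 281 = (-16 - 1*(-13)*1)*(4*I*sqrt(2)) - 281 = (-16 + 13)*(4*I*sqrt(2)) - 281 = -12*I*sqrt(2) - 281 = -281 - 12*I*sqrt(2)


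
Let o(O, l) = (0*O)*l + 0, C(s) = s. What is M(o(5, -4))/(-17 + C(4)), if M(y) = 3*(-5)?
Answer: 15/13 ≈ 1.1538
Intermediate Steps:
o(O, l) = 0 (o(O, l) = 0*l + 0 = 0 + 0 = 0)
M(y) = -15
M(o(5, -4))/(-17 + C(4)) = -15/(-17 + 4) = -15/(-13) = -15*(-1/13) = 15/13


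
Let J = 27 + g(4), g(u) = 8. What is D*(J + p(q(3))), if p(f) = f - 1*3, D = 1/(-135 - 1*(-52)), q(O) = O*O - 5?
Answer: -36/83 ≈ -0.43373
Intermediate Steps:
q(O) = -5 + O**2 (q(O) = O**2 - 5 = -5 + O**2)
D = -1/83 (D = 1/(-135 + 52) = 1/(-83) = -1/83 ≈ -0.012048)
p(f) = -3 + f (p(f) = f - 3 = -3 + f)
J = 35 (J = 27 + 8 = 35)
D*(J + p(q(3))) = -(35 + (-3 + (-5 + 3**2)))/83 = -(35 + (-3 + (-5 + 9)))/83 = -(35 + (-3 + 4))/83 = -(35 + 1)/83 = -1/83*36 = -36/83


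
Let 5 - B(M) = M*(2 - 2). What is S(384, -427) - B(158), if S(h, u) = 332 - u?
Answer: 754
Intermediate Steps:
B(M) = 5 (B(M) = 5 - M*(2 - 2) = 5 - M*0 = 5 - 1*0 = 5 + 0 = 5)
S(384, -427) - B(158) = (332 - 1*(-427)) - 1*5 = (332 + 427) - 5 = 759 - 5 = 754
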